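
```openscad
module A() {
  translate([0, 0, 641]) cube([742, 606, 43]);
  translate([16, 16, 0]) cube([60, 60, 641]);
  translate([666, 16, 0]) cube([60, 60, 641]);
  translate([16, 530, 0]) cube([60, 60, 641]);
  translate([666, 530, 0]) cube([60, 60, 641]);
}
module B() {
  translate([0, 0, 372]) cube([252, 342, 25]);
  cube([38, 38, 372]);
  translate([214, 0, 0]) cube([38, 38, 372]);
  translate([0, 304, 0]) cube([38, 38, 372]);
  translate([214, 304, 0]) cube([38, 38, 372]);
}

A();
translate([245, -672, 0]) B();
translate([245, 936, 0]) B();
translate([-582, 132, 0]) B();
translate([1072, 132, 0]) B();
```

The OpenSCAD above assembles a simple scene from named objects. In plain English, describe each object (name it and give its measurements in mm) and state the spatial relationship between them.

A is a table with a 742×606 mm rectangular top, 43 mm thick, top surface at z = 684 mm, supported by four 60×60 mm square legs, each inset 16 mm from the nearest pair of top edges, running from the floor.

B is a four-legged stool. The seat is a 252×342×25 mm slab whose top surface is at z = 397 mm; four square legs, each 38×38 mm in cross-section, run from the floor (z = 0) to the underside of the seat, each flush with a corner of the seat.

Four stools sit around the table at the −y, +y, −x, +x sides.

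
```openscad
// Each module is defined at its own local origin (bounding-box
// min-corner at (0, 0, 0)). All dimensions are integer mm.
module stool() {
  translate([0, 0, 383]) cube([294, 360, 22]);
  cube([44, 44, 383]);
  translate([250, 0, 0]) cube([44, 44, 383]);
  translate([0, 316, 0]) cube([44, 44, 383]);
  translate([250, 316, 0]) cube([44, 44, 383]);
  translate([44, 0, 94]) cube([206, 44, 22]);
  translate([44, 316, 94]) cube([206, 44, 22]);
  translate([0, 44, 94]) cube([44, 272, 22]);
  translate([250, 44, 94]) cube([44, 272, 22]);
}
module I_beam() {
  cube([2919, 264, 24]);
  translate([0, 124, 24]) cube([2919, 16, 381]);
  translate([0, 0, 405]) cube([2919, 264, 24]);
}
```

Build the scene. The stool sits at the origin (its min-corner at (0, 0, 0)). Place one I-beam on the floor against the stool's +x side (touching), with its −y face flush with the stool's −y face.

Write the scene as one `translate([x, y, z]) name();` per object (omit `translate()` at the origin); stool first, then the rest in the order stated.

stool();
translate([294, 0, 0]) I_beam();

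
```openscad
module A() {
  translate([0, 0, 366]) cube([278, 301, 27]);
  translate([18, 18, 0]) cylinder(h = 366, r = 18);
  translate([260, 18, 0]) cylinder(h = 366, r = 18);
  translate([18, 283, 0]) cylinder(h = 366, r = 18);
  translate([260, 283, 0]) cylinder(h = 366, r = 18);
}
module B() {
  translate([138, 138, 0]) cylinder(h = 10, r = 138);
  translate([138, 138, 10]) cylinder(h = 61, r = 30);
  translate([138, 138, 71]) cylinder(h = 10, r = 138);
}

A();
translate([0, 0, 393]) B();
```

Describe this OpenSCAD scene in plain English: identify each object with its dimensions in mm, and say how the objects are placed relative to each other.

A is a simple wooden stool: a rectangular seat 278 mm (x) by 301 mm (y), 27 mm thick, top face at z = 393 mm, on four round legs, each 36 mm in diameter. The legs rest on z = 0, each leg's axis is inset half a diameter from the nearest pair of seat edges (so the leg's bounding box is flush with the corner).

B is a spool: two coaxial disc flanges of radius 138 mm and thickness 10 mm, joined by a core cylinder of radius 30 mm and height 61 mm. The lower flange rests on z = 0 and the three cylinders share a vertical axis.

The spool is on top of the stool.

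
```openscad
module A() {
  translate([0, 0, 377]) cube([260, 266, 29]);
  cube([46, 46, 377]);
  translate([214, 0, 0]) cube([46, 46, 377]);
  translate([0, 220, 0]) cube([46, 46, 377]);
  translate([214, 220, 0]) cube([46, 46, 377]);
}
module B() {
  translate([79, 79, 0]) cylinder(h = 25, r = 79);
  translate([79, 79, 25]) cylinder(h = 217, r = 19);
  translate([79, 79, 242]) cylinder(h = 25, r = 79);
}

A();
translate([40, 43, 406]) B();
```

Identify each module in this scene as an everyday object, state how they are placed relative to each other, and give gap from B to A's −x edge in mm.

A is a stool. B is a spool. The spool is on top of the stool. The gap from the spool to the stool's −x edge is 40 mm.

The spool's min-x is at 40; the stool's min-x is 0; gap = 40 mm.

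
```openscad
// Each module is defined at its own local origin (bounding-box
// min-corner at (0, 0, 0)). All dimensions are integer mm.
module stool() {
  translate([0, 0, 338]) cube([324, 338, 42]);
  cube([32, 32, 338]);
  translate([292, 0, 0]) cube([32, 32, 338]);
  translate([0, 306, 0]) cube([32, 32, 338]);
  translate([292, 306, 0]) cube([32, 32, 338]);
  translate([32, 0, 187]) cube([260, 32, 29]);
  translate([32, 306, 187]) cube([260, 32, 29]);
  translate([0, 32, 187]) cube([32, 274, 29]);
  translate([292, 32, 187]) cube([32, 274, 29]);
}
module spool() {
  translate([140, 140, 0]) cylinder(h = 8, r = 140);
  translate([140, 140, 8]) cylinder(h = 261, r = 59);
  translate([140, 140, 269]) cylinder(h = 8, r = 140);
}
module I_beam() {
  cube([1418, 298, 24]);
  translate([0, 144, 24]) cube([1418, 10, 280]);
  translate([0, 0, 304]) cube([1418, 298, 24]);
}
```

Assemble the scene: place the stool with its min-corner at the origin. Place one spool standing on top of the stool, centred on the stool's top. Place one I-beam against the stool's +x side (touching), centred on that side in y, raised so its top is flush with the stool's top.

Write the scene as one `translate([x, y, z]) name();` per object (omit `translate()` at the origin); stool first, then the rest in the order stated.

stool();
translate([22, 29, 380]) spool();
translate([324, 20, 52]) I_beam();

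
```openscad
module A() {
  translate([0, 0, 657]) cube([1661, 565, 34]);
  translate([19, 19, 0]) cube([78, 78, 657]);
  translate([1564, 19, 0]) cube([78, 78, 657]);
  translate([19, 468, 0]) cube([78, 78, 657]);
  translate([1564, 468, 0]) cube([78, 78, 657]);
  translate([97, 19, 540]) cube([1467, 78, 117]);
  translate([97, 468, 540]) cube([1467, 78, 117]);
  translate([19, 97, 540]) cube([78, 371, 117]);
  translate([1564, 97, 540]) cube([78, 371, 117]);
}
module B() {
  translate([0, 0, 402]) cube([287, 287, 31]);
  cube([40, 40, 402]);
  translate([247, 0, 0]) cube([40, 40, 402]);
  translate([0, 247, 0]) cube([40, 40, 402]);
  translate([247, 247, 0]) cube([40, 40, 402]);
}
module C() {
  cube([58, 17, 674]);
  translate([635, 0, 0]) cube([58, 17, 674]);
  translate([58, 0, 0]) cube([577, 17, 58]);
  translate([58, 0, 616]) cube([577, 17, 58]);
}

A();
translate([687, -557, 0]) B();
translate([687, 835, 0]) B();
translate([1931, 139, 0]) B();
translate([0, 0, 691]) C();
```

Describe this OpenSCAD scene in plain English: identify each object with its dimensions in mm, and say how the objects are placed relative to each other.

A is a table with a 1661×565 mm rectangular top, 34 mm thick, top surface at z = 691 mm, supported by four 78×78 mm square legs, each inset 19 mm from the nearest pair of top edges, running from the floor. Four apron rails, 78 mm thick and 117 mm tall, run between adjacent legs with their top edges flush with the underside of the top and their outer faces flush with the legs' outer faces.

B is a simple wooden stool: a rectangular seat 287 mm (x) by 287 mm (y), 31 mm thick, top face at z = 433 mm, on four square legs, each 40×40 mm in cross-section. The legs rest on z = 0, each flush with a corner of the seat.

C is a picture frame with a 577×558 mm rectangular opening (x by z) and a uniform 58 mm border on every side. Frame depth is 17 mm along y. It is built from two vertical stiles running the full outside height and two horizontal rails spanning the gap between the stiles.

Three stools sit around the table at the −y, +y, +x sides. The picture frame is on top of the table.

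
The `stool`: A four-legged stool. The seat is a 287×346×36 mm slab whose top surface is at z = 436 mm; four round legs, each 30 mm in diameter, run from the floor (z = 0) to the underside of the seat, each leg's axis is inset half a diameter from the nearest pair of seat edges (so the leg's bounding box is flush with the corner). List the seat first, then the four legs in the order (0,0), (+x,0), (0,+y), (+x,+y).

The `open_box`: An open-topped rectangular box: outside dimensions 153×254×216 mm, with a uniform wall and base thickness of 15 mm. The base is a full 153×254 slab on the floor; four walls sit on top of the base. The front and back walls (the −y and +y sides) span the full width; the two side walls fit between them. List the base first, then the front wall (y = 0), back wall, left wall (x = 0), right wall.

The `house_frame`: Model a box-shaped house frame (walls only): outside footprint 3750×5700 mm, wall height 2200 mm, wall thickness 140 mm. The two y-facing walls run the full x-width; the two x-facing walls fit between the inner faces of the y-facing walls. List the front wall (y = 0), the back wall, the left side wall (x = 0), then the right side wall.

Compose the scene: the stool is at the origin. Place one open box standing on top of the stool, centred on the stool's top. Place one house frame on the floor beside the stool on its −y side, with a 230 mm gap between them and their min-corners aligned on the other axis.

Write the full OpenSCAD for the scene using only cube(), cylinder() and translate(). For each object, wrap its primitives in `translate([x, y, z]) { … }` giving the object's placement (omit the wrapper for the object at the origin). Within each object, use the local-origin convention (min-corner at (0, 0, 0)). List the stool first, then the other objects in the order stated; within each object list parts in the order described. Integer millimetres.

translate([0, 0, 400]) cube([287, 346, 36]);
translate([15, 15, 0]) cylinder(h = 400, r = 15);
translate([272, 15, 0]) cylinder(h = 400, r = 15);
translate([15, 331, 0]) cylinder(h = 400, r = 15);
translate([272, 331, 0]) cylinder(h = 400, r = 15);
translate([67, 46, 436]) {
  cube([153, 254, 15]);
  translate([0, 0, 15]) cube([153, 15, 201]);
  translate([0, 239, 15]) cube([153, 15, 201]);
  translate([0, 15, 15]) cube([15, 224, 201]);
  translate([138, 15, 15]) cube([15, 224, 201]);
}
translate([0, -5930, 0]) {
  cube([3750, 140, 2200]);
  translate([0, 5560, 0]) cube([3750, 140, 2200]);
  translate([0, 140, 0]) cube([140, 5420, 2200]);
  translate([3610, 140, 0]) cube([140, 5420, 2200]);
}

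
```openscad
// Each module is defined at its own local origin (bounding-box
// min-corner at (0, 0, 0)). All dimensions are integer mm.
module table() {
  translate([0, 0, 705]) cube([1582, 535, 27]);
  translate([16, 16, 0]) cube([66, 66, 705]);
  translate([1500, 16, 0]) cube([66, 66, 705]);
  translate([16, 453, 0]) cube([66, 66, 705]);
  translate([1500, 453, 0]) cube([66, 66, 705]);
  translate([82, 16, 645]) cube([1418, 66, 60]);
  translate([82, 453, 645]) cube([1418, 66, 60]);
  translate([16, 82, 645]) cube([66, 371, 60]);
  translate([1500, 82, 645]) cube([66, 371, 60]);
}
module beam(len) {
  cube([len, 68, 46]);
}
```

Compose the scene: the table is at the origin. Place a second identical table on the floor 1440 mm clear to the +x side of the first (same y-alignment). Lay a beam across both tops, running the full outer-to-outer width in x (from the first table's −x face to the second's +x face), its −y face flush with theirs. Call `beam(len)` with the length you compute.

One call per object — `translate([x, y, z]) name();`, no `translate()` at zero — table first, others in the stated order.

table();
translate([3022, 0, 0]) table();
translate([0, 0, 732]) beam(4604);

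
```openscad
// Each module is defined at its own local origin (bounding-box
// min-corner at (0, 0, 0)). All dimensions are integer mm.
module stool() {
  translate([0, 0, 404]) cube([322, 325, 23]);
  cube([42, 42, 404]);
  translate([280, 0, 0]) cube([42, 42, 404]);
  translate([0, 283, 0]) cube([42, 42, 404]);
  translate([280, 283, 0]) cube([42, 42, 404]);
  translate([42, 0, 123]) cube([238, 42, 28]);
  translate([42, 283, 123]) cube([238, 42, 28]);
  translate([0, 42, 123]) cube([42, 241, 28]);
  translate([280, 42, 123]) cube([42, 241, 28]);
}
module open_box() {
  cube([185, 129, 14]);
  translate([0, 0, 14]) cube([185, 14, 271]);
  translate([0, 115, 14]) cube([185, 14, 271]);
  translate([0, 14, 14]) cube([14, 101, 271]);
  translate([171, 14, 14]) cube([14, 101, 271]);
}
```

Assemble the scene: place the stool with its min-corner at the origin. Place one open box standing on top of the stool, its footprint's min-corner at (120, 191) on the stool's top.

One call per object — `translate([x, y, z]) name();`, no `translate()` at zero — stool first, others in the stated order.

stool();
translate([120, 191, 427]) open_box();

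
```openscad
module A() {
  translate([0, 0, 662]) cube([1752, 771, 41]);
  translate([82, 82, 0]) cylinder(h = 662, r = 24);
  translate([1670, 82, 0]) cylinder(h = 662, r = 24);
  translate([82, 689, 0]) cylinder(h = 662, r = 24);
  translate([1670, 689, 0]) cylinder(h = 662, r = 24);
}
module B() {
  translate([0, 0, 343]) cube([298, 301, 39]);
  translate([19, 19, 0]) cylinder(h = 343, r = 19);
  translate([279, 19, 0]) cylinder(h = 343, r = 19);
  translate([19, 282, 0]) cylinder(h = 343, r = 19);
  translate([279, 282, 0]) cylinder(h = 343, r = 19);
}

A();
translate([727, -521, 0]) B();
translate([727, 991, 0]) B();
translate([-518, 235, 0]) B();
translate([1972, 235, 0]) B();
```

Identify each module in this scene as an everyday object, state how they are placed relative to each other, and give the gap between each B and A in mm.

A is a table. B is a stool. Four stools sit around the table at the −y, +y, −x, +x sides. The gap between each stool and the table is 220 mm.

Each stool's nearest face is 220 mm from the table's bounding box.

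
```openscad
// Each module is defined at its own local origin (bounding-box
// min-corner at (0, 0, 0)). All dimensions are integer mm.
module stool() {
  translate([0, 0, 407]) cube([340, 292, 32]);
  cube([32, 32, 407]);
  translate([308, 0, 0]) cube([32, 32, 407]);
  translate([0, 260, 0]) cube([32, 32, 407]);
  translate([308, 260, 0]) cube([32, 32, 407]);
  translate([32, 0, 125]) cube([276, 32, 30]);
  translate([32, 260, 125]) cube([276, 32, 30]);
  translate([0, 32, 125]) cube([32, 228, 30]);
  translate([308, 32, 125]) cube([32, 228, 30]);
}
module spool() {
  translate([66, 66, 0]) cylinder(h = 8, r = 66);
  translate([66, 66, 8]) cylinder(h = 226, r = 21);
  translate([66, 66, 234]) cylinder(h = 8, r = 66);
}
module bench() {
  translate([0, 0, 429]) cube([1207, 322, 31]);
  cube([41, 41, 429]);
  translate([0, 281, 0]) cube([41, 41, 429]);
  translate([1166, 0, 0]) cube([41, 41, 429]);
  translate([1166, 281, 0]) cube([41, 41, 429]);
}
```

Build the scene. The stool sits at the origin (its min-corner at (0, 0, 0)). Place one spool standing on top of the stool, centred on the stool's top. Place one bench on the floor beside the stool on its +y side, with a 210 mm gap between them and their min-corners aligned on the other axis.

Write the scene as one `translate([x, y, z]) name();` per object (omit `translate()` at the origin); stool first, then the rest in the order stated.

stool();
translate([104, 80, 439]) spool();
translate([0, 502, 0]) bench();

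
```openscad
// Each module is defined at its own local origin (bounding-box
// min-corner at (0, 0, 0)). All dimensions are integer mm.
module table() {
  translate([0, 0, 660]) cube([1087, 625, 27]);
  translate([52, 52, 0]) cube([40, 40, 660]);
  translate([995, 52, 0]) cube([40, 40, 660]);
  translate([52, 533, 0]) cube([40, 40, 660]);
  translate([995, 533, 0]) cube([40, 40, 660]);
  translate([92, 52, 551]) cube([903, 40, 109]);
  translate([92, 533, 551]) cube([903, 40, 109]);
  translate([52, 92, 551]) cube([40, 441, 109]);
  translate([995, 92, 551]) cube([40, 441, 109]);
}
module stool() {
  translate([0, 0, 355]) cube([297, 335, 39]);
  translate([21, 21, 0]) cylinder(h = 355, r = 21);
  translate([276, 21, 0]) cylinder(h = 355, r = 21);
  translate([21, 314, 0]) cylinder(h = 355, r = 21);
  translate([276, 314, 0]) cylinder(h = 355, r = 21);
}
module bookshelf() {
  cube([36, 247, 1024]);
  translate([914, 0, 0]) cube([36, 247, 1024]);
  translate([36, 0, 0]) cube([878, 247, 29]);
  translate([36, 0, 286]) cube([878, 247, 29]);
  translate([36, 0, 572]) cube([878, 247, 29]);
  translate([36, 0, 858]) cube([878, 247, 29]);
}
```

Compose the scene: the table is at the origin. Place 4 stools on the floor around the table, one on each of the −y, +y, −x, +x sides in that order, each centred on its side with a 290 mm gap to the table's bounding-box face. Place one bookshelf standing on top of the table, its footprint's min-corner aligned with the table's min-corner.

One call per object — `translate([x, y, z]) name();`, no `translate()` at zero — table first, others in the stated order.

table();
translate([395, -625, 0]) stool();
translate([395, 915, 0]) stool();
translate([-587, 145, 0]) stool();
translate([1377, 145, 0]) stool();
translate([0, 0, 687]) bookshelf();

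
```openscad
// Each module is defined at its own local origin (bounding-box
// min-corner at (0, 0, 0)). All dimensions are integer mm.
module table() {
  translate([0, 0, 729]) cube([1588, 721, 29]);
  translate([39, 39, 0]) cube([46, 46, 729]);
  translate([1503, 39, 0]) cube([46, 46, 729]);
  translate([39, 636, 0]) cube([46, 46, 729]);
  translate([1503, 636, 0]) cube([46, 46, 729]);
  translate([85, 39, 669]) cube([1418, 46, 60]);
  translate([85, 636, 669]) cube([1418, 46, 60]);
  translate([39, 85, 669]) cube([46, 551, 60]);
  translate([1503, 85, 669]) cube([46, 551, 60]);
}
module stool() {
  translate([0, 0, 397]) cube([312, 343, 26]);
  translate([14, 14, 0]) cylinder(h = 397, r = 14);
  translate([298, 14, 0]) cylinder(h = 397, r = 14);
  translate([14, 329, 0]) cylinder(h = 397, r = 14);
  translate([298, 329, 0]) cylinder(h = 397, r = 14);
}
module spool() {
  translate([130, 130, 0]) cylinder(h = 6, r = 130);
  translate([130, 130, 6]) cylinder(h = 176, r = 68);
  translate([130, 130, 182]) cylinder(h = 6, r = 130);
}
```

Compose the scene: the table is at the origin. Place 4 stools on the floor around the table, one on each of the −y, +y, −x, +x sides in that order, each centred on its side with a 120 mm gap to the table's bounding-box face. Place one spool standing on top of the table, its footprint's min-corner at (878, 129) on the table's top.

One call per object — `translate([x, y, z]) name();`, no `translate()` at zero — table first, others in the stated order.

table();
translate([638, -463, 0]) stool();
translate([638, 841, 0]) stool();
translate([-432, 189, 0]) stool();
translate([1708, 189, 0]) stool();
translate([878, 129, 758]) spool();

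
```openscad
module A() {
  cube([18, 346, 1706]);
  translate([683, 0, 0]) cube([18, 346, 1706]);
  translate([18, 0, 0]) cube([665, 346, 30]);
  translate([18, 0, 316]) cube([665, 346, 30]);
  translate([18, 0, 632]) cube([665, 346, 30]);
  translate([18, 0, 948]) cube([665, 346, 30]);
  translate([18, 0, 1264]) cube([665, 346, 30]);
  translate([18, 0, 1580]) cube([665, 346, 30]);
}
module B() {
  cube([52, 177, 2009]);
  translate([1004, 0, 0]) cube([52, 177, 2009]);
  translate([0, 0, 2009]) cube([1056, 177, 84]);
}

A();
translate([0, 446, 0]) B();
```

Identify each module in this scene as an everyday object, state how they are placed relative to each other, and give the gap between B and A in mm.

The door frame's nearest face is 100 mm from the bookshelf's +y face.

A is a bookshelf. B is a door frame. The door frame is on the floor beside the bookshelf on its +y side. The gap between the door frame and the bookshelf is 100 mm.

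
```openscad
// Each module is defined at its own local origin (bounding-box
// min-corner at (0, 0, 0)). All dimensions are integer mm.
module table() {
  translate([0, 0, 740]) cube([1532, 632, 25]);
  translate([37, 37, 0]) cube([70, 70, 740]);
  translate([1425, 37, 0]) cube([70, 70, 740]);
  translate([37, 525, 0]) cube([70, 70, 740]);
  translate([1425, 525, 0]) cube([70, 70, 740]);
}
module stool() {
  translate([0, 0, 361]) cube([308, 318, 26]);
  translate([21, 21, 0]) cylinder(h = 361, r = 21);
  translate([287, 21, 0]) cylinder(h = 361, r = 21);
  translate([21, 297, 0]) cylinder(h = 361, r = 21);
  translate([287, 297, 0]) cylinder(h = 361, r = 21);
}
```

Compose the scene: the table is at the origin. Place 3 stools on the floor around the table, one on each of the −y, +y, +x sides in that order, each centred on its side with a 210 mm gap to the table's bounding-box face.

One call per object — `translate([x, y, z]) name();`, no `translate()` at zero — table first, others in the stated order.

table();
translate([612, -528, 0]) stool();
translate([612, 842, 0]) stool();
translate([1742, 157, 0]) stool();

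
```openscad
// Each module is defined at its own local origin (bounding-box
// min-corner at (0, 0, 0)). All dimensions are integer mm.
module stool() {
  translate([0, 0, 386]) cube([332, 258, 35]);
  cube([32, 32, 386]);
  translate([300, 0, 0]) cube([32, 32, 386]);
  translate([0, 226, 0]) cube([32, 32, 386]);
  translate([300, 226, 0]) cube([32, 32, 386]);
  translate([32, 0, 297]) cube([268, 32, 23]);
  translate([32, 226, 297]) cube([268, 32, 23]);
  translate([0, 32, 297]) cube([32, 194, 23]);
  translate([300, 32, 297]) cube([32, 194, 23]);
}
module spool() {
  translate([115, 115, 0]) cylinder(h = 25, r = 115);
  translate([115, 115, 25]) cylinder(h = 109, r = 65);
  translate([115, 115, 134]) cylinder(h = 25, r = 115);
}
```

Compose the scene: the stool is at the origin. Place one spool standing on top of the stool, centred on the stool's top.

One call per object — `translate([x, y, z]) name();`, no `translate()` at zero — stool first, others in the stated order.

stool();
translate([51, 14, 421]) spool();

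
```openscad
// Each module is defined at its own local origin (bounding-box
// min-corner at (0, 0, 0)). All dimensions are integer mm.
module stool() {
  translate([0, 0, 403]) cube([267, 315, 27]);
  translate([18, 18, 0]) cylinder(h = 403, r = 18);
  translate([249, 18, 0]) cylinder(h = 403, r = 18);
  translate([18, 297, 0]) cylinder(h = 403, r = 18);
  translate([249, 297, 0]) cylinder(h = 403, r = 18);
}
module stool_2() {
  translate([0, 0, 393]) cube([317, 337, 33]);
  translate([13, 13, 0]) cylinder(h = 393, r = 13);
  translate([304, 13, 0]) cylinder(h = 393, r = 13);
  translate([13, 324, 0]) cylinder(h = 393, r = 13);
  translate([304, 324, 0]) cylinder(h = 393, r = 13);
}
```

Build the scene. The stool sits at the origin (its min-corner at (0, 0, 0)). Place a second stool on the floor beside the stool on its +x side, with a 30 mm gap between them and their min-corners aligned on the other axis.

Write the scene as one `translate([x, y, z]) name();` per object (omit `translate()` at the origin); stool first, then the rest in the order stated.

stool();
translate([297, 0, 0]) stool_2();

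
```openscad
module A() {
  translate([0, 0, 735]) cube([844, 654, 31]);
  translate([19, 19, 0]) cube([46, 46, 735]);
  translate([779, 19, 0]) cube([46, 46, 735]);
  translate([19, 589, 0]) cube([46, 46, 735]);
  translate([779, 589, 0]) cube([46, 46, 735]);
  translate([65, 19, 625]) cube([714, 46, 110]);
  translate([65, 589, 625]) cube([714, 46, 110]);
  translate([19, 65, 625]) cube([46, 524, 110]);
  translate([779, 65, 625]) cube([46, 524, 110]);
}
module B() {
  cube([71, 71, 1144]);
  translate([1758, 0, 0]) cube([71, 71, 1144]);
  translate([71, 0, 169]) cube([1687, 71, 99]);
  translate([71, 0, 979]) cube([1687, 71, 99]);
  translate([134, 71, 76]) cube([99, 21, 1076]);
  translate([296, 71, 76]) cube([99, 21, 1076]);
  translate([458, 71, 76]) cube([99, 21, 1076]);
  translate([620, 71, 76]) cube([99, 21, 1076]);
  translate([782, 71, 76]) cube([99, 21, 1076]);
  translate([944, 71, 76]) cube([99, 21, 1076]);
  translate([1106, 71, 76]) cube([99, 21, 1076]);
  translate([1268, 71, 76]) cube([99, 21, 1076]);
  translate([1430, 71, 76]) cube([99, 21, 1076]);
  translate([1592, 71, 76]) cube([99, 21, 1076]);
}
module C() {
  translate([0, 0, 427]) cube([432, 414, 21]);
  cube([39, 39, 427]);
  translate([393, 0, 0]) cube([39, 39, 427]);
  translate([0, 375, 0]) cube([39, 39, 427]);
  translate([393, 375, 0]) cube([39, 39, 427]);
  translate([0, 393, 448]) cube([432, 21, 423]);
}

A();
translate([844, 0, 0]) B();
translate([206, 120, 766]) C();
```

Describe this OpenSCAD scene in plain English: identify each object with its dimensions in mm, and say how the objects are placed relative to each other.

A is a rectangular dining table. The top is 844×654×31 mm with its upper surface at z = 766 mm. It stands on four 46×46 mm square legs, each inset 19 mm from the nearest pair of top edges, running from the floor to the underside of the top. Four apron rails, 46 mm thick and 110 mm tall, run between adjacent legs with their top edges flush with the underside of the top and their outer faces flush with the legs' outer faces.

B is a fence section. Two 71×71 mm posts, 1144 mm tall, stand on the floor with a clear span of 1687 mm between their inner faces. Two horizontal rails of 71×99 mm section span the gap between the posts with their undersides at z = 169 mm and z = 979 mm, flush with the posts' −y face. 10 pickets, each 99 mm wide, 21 mm thick and 1076 mm tall, are fixed to the +y face of the rails with their bottoms at z = 76 mm, evenly spaced across the span with equal gaps (rounded down to the nearest mm) at the −x end and between each pair — any rounding remainder accumulates at the +x end.

C is a chair. The seat is a 432×414×21 mm slab with its top at z = 448 mm, on four 39×39 mm corner legs (flush with the seat edges, standing on z = 0). A flat backrest 21 mm thick, 423 mm tall, spans the full seat width and rises from the seat top along its +y edge, rear face flush with the rear of the seat.

The fence section is against the table's +x side, with their −y faces flush. The chair is on top of the table, centred.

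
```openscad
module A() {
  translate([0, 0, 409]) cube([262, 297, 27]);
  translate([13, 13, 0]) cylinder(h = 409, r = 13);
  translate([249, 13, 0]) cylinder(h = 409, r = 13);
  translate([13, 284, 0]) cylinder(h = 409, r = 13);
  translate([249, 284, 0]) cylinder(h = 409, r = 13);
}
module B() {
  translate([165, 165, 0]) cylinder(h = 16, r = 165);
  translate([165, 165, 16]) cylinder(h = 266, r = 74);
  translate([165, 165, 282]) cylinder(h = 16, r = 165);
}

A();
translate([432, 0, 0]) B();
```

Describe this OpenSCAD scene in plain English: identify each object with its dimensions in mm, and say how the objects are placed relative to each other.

A is a four-legged stool. The seat is 262×297 mm, 27 mm thick, top at z = 436 mm. It stands on four round legs, each 26 mm in diameter, from z = 0 to the seat underside, each leg's axis is inset half a diameter from the nearest pair of seat edges (so the leg's bounding box is flush with the corner).

B is a spool: two coaxial disc flanges of radius 165 mm and thickness 16 mm, joined by a core cylinder of radius 74 mm and height 266 mm. The lower flange rests on z = 0 and the three cylinders share a vertical axis.

The spool is on the floor beside the stool on its +x side.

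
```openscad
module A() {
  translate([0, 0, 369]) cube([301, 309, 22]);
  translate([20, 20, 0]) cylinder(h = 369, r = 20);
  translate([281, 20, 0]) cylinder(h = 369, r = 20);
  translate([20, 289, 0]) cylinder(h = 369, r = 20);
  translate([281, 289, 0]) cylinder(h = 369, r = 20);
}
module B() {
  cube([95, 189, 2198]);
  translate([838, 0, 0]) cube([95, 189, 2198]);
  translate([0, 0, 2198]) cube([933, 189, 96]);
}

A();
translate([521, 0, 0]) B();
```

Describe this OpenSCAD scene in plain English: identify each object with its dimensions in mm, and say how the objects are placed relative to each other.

A is a simple wooden stool: a rectangular seat 301 mm (x) by 309 mm (y), 22 mm thick, top face at z = 391 mm, on four round legs, each 40 mm in diameter. The legs rest on z = 0, each leg's axis is inset half a diameter from the nearest pair of seat edges (so the leg's bounding box is flush with the corner).

B is a rectangular door frame: two vertical jambs of 95×189 mm section, 2198 mm tall, with a clear opening 743 mm wide between their inner faces. A header 96 mm tall and 189 mm deep lies on top of the jambs and spans the full outside width.

The door frame is on the floor beside the stool on its +x side.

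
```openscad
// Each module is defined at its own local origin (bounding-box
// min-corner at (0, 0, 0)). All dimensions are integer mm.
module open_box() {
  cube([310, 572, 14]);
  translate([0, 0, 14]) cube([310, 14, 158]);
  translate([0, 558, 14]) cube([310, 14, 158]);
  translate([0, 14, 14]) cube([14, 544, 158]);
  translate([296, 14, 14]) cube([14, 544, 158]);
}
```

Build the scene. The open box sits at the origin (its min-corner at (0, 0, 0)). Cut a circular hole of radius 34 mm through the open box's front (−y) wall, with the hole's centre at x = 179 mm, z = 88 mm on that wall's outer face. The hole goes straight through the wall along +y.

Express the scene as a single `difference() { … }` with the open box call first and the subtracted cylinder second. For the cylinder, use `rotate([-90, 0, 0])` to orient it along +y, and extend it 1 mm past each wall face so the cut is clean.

difference() {
  open_box();
  translate([179, -1, 88]) rotate([-90, 0, 0]) cylinder(h = 16, r = 34);
}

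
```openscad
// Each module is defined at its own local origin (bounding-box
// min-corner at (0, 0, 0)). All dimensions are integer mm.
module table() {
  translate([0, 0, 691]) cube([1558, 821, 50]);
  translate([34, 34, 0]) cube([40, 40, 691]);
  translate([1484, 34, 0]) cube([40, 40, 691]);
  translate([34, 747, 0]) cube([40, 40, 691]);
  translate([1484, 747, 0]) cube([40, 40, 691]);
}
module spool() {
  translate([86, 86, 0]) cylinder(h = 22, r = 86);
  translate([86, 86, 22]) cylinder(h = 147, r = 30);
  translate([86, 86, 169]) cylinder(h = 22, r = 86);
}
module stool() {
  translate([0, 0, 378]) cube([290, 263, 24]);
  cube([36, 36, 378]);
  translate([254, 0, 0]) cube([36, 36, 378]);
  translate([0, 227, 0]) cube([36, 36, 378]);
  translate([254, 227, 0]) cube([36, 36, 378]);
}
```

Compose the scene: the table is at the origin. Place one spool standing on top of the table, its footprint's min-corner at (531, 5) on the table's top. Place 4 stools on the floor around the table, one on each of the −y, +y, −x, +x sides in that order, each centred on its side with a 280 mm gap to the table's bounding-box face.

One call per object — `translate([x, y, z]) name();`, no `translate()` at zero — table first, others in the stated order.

table();
translate([531, 5, 741]) spool();
translate([634, -543, 0]) stool();
translate([634, 1101, 0]) stool();
translate([-570, 279, 0]) stool();
translate([1838, 279, 0]) stool();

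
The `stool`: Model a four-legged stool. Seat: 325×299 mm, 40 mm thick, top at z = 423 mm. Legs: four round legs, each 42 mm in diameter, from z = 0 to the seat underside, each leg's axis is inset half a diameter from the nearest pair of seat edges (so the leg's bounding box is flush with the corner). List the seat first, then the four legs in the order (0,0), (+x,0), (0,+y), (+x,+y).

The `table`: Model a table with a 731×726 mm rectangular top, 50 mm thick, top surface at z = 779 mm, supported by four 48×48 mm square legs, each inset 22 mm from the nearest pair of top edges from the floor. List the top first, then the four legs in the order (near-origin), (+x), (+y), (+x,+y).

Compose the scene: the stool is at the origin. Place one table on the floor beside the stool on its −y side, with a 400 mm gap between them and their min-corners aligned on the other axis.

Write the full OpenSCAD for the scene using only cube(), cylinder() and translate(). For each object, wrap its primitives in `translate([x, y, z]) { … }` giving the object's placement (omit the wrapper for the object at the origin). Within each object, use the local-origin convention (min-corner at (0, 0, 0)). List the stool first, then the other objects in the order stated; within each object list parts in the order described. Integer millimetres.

translate([0, 0, 383]) cube([325, 299, 40]);
translate([21, 21, 0]) cylinder(h = 383, r = 21);
translate([304, 21, 0]) cylinder(h = 383, r = 21);
translate([21, 278, 0]) cylinder(h = 383, r = 21);
translate([304, 278, 0]) cylinder(h = 383, r = 21);
translate([0, -1126, 0]) {
  translate([0, 0, 729]) cube([731, 726, 50]);
  translate([22, 22, 0]) cube([48, 48, 729]);
  translate([661, 22, 0]) cube([48, 48, 729]);
  translate([22, 656, 0]) cube([48, 48, 729]);
  translate([661, 656, 0]) cube([48, 48, 729]);
}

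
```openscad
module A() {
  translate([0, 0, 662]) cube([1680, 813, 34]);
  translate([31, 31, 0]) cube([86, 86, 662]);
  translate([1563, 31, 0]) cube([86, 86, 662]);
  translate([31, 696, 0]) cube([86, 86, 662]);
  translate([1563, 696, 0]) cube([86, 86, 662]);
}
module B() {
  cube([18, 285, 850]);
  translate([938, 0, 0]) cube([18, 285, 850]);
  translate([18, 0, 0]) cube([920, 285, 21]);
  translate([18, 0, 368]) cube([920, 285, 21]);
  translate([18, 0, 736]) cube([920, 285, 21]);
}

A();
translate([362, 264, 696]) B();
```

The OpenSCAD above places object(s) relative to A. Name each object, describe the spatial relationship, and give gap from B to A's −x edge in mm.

A is a table. B is a bookshelf. The bookshelf is on top of the table, centred. The gap from the bookshelf to the table's −x edge is 362 mm.

The bookshelf's min-x is at 362; the table's min-x is 0; gap = 362 mm.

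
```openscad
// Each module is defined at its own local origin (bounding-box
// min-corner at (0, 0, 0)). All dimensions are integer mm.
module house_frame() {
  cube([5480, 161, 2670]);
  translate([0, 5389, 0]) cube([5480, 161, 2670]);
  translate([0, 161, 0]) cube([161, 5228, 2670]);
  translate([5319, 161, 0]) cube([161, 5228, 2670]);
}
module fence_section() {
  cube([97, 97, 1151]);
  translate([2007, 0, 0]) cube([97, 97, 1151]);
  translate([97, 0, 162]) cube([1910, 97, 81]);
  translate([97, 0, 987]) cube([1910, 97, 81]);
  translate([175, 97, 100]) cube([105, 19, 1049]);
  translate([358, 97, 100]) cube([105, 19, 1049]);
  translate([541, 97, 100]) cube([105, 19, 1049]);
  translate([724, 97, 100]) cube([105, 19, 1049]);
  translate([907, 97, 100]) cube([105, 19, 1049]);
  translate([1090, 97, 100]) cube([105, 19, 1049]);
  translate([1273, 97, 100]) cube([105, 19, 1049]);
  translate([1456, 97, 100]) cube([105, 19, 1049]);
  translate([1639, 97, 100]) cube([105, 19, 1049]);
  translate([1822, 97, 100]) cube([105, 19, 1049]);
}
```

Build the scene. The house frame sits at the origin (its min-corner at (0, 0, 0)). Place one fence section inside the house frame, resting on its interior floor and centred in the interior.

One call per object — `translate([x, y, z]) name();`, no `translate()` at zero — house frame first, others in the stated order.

house_frame();
translate([1688, 2717, 0]) fence_section();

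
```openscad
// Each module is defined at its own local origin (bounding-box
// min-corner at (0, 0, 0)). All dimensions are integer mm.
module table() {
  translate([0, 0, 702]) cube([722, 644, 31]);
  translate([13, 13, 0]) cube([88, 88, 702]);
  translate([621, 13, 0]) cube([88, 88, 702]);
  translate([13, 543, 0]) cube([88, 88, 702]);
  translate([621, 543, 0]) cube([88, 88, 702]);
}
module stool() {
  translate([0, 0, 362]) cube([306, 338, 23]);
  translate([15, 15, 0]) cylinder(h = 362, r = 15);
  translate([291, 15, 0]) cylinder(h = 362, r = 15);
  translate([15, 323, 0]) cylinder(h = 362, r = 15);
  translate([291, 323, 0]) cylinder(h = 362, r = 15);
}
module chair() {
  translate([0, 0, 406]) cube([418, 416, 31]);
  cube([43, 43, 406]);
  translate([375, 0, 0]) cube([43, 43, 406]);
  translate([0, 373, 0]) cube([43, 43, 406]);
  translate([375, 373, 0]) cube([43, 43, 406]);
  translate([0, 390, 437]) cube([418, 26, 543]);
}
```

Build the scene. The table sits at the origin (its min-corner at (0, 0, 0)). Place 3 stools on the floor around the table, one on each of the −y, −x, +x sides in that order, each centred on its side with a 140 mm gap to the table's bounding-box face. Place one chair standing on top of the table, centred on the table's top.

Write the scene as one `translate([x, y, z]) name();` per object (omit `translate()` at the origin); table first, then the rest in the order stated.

table();
translate([208, -478, 0]) stool();
translate([-446, 153, 0]) stool();
translate([862, 153, 0]) stool();
translate([152, 114, 733]) chair();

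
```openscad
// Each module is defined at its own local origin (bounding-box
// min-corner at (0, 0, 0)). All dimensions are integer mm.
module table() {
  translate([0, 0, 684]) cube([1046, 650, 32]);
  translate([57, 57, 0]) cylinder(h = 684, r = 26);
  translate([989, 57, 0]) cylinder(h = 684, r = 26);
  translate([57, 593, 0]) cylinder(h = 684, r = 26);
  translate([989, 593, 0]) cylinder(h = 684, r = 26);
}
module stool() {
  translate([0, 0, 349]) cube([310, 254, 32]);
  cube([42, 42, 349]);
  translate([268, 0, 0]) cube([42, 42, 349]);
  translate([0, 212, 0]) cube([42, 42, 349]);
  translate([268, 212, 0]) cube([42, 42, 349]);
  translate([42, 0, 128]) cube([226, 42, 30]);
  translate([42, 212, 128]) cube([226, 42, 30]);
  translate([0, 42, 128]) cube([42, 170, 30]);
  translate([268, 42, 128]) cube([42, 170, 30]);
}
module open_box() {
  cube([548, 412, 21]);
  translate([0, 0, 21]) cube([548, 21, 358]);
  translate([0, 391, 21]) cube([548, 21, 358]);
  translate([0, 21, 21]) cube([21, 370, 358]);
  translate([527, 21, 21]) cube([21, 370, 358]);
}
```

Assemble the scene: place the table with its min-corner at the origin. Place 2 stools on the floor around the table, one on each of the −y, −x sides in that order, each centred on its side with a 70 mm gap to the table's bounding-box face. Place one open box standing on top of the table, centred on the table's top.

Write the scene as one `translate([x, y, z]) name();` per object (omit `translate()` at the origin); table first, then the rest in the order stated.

table();
translate([368, -324, 0]) stool();
translate([-380, 198, 0]) stool();
translate([249, 119, 716]) open_box();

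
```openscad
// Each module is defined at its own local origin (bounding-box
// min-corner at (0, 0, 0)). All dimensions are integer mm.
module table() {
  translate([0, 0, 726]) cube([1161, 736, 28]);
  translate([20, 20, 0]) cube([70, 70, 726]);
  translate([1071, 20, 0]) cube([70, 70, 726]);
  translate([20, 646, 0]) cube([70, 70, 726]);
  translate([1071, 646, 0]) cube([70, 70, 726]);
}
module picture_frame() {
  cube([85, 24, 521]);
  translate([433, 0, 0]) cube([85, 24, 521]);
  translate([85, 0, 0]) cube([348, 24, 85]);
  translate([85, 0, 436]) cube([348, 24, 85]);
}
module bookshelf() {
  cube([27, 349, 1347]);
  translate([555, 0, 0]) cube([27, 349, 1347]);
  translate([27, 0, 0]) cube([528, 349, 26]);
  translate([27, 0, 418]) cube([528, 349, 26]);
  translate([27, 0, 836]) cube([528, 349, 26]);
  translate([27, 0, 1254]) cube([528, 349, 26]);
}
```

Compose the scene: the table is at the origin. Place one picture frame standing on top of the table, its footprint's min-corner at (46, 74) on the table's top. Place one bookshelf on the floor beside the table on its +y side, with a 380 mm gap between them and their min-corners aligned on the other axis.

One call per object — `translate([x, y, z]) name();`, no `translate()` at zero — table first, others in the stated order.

table();
translate([46, 74, 754]) picture_frame();
translate([0, 1116, 0]) bookshelf();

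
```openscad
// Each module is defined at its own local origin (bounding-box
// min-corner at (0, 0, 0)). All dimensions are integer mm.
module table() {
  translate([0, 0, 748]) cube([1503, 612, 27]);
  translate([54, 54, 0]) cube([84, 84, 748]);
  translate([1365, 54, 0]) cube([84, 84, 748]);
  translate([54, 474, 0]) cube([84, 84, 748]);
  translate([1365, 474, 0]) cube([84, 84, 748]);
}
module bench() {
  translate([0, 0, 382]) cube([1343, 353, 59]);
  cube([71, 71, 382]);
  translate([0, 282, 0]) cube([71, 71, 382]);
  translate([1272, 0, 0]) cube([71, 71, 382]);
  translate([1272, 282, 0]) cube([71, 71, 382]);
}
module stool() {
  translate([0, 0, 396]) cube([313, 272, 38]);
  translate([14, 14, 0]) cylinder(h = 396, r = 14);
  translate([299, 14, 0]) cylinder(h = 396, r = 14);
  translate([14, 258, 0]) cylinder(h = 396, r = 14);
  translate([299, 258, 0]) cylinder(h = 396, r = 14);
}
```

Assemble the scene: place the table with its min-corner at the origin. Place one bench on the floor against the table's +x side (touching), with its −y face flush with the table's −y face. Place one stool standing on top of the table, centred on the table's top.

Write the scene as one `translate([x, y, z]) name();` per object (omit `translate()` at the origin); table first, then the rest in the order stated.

table();
translate([1503, 0, 0]) bench();
translate([595, 170, 775]) stool();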